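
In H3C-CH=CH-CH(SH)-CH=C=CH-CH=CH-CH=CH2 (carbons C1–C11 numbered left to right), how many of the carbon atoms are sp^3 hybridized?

2

C1: sp3 ✓
C2: sp2
C3: sp2
C4: sp3 ✓
C5: sp2
C6: sp
C7: sp2
C8: sp2
C9: sp2
C10: sp2
C11: sp2
C1, C4 → 2 sp3 carbons.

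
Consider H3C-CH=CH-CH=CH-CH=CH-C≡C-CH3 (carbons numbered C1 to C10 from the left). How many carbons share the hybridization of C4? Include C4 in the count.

6

C4 is sp2 (one π bond).
C1: sp3
C2: sp2 ✓
C3: sp2 ✓
C4: sp2 ✓
C5: sp2 ✓
C6: sp2 ✓
C7: sp2 ✓
C8: sp
C9: sp
C10: sp3
6 carbons are sp2.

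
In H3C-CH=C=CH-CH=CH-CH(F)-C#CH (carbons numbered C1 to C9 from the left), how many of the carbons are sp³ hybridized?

2

C1: sp3 ✓
C2: sp2
C3: sp
C4: sp2
C5: sp2
C6: sp2
C7: sp3 ✓
C8: sp
C9: sp
C1, C7 → 2 sp3 carbons.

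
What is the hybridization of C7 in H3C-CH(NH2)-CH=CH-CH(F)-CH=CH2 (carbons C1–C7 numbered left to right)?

sp²

C7: 3 σ bonds, plus one π bond — 3 electron domains, sp2.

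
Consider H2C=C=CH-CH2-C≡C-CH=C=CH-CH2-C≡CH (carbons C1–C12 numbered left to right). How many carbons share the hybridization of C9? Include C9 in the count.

C9 is sp2 (one π bond).
C1: sp2 ✓
C2: sp
C3: sp2 ✓
C4: sp3
C5: sp
C6: sp
C7: sp2 ✓
C8: sp
C9: sp2 ✓
C10: sp3
C11: sp
C12: sp
4 carbons are sp2.

4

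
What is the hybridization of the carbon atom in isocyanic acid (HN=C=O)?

sp

The carbon atom has 2 σ bonds, plus two π bonds: steric number 2 → sp.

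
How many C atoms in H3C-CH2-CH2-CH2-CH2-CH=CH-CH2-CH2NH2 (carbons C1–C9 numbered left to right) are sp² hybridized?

2

C1: sp3
C2: sp3
C3: sp3
C4: sp3
C5: sp3
C6: sp2 ✓
C7: sp2 ✓
C8: sp3
C9: sp3
C6, C7 → 2 sp2 carbons.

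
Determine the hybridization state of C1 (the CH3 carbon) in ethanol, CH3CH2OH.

C1 (the CH3 carbon): 4 σ bonds; 4 regions of electron density → sp3.

sp³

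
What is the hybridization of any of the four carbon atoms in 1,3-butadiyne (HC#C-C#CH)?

sp

Every carbon is part of a C≡C triple bond: two σ regions → sp.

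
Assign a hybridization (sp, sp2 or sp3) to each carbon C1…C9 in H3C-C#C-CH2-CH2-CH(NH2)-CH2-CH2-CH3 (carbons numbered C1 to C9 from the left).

C1 sp3, C2 sp, C3 sp, C4 sp3, C5 sp3, C6 sp3, C7 sp3, C8 sp3, C9 sp3

C1 (4 σ bonds) has steric number 4: sp3.
C2 carries 2 σ bonds, plus two π bonds, giving a steric number of 2, so it is sp.
C3 carries 2 σ bonds, plus two π bonds, giving a steric number of 2, so it is sp.
C4 — 4 σ bonds. Steric number 4, so sp3.
C5 — 4 σ bonds. Steric number 4, so sp3.
C6 has 4 σ bonds: steric number 4 → sp3.
C7: 4 σ bonds — 4 electron domains, sp3.
C8 is sp3: 4 σ bonds, 4 electron-density regions.
C9 (4 σ bonds) has steric number 4: sp3.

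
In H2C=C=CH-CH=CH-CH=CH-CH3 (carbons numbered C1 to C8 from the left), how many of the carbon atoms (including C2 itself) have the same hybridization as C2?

1

C2 is sp (two π bonds).
C1: sp2
C2: sp ✓
C3: sp2
C4: sp2
C5: sp2
C6: sp2
C7: sp2
C8: sp3
1 carbon is sp.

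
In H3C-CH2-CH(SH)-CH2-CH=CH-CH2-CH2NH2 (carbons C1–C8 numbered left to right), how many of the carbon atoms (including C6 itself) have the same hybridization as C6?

2

C6 is sp2 (one π bond).
C1: sp3
C2: sp3
C3: sp3
C4: sp3
C5: sp2 ✓
C6: sp2 ✓
C7: sp3
C8: sp3
2 carbons are sp2.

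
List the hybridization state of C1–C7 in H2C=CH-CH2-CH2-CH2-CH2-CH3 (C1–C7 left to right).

C1 sp2, C2 sp2, C3 sp3, C4 sp3, C5 sp3, C6 sp3, C7 sp3

C1 has 3 σ bonds, plus one π bond: steric number 3 → sp2.
C2: 3 σ bonds, plus one π bond; 3 regions of electron density → sp2.
C3: 4 σ bonds — 4 electron domains, sp3.
C4 carries 4 σ bonds, giving a steric number of 4, so it is sp3.
C5 carries 4 σ bonds, giving a steric number of 4, so it is sp3.
C6: 4 σ bonds — 4 electron domains, sp3.
C7 has 4 σ bonds: steric number 4 → sp3.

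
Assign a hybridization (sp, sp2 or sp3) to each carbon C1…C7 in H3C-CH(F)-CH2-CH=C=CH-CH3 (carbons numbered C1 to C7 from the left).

C1: 4 σ bonds; 4 regions of electron density → sp3.
C2 (4 σ bonds) has steric number 4: sp3.
C3 is sp3: 4 σ bonds, 4 electron-density regions.
C4 carries 3 σ bonds, plus one π bond, giving a steric number of 3, so it is sp2.
C5 (2 σ bonds, plus two π bonds) has steric number 2: sp.
C6 has 3 σ bonds, plus one π bond: steric number 3 → sp2.
C7 has 4 σ bonds: steric number 4 → sp3.

C1 sp3, C2 sp3, C3 sp3, C4 sp2, C5 sp, C6 sp2, C7 sp3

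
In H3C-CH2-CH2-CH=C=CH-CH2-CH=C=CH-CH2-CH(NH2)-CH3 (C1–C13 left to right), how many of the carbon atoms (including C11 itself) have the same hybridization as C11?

C11 is sp3 (only σ bonds).
C1: sp3 ✓
C2: sp3 ✓
C3: sp3 ✓
C4: sp2
C5: sp
C6: sp2
C7: sp3 ✓
C8: sp2
C9: sp
C10: sp2
C11: sp3 ✓
C12: sp3 ✓
C13: sp3 ✓
7 carbons are sp3.

7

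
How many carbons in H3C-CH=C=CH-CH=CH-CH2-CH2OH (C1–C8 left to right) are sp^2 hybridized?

4

C1: sp3
C2: sp2 ✓
C3: sp
C4: sp2 ✓
C5: sp2 ✓
C6: sp2 ✓
C7: sp3
C8: sp3
C2, C4, C5, C6 → 4 sp2 carbons.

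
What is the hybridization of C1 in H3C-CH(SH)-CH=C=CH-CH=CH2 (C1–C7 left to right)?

sp3

C1: 4 σ bonds; 4 regions of electron density → sp3.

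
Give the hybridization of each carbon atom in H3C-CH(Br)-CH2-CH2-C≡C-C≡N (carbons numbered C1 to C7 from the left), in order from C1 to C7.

C1 sp3, C2 sp3, C3 sp3, C4 sp3, C5 sp, C6 sp, C7 sp

C1: 4 σ bonds — 4 electron domains, sp3.
C2 — 4 σ bonds. Steric number 4, so sp3.
C3: 4 σ bonds — 4 electron domains, sp3.
C4 carries 4 σ bonds, giving a steric number of 4, so it is sp3.
C5 is sp: 2 σ bonds, plus two π bonds, 2 electron-density regions.
C6 — 2 σ bonds, plus two π bonds. Steric number 2, so sp.
C7 has 2 σ bonds, plus two π bonds: steric number 2 → sp.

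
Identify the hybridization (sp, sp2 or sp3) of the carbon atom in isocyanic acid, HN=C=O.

sp

The carbon atom: 2 σ bonds, plus two π bonds — 2 electron domains, sp.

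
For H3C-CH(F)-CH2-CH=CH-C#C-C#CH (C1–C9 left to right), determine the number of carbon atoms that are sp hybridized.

4

C1: sp3
C2: sp3
C3: sp3
C4: sp2
C5: sp2
C6: sp ✓
C7: sp ✓
C8: sp ✓
C9: sp ✓
C6, C7, C8, C9 → 4 sp carbons.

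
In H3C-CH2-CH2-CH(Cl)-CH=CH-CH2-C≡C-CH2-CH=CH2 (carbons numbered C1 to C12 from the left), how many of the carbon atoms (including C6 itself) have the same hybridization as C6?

4

C6 is sp2 (one π bond).
C1: sp3
C2: sp3
C3: sp3
C4: sp3
C5: sp2 ✓
C6: sp2 ✓
C7: sp3
C8: sp
C9: sp
C10: sp3
C11: sp2 ✓
C12: sp2 ✓
4 carbons are sp2.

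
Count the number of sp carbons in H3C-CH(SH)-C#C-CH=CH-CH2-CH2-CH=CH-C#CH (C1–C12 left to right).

C1: sp3
C2: sp3
C3: sp ✓
C4: sp ✓
C5: sp2
C6: sp2
C7: sp3
C8: sp3
C9: sp2
C10: sp2
C11: sp ✓
C12: sp ✓
C3, C4, C11, C12 → 4 sp carbons.

4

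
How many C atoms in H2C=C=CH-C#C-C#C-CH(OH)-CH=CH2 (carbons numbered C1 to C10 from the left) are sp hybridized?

C1: sp2
C2: sp ✓
C3: sp2
C4: sp ✓
C5: sp ✓
C6: sp ✓
C7: sp ✓
C8: sp3
C9: sp2
C10: sp2
C2, C4, C5, C6, C7 → 5 sp carbons.

5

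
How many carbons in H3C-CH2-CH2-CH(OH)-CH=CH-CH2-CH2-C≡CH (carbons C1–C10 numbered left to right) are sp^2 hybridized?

C1: sp3
C2: sp3
C3: sp3
C4: sp3
C5: sp2 ✓
C6: sp2 ✓
C7: sp3
C8: sp3
C9: sp
C10: sp
C5, C6 → 2 sp2 carbons.

2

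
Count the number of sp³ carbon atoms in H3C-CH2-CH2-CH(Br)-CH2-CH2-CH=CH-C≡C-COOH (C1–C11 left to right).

6

C1: sp3 ✓
C2: sp3 ✓
C3: sp3 ✓
C4: sp3 ✓
C5: sp3 ✓
C6: sp3 ✓
C7: sp2
C8: sp2
C9: sp
C10: sp
C11: sp2
C1, C2, C3, C4, C5, C6 → 6 sp3 carbons.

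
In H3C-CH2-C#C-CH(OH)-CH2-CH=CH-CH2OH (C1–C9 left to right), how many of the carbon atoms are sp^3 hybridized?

5

C1: sp3 ✓
C2: sp3 ✓
C3: sp
C4: sp
C5: sp3 ✓
C6: sp3 ✓
C7: sp2
C8: sp2
C9: sp3 ✓
C1, C2, C5, C6, C9 → 5 sp3 carbons.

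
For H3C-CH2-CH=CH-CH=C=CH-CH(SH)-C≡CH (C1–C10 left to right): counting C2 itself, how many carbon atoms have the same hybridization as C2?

C2 is sp3 (only σ bonds).
C1: sp3 ✓
C2: sp3 ✓
C3: sp2
C4: sp2
C5: sp2
C6: sp
C7: sp2
C8: sp3 ✓
C9: sp
C10: sp
3 carbons are sp3.

3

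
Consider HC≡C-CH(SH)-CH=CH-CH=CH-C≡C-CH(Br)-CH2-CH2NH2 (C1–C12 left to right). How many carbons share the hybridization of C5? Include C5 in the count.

C5 is sp2 (one π bond).
C1: sp
C2: sp
C3: sp3
C4: sp2 ✓
C5: sp2 ✓
C6: sp2 ✓
C7: sp2 ✓
C8: sp
C9: sp
C10: sp3
C11: sp3
C12: sp3
4 carbons are sp2.

4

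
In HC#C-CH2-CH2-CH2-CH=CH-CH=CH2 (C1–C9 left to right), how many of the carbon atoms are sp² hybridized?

4

C1: sp
C2: sp
C3: sp3
C4: sp3
C5: sp3
C6: sp2 ✓
C7: sp2 ✓
C8: sp2 ✓
C9: sp2 ✓
C6, C7, C8, C9 → 4 sp2 carbons.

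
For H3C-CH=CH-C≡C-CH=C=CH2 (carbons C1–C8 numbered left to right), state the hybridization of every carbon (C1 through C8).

C1 (4 σ bonds) has steric number 4: sp3.
C2 — 3 σ bonds, plus one π bond. Steric number 3, so sp2.
C3: 3 σ bonds, plus one π bond; 3 regions of electron density → sp2.
C4 (2 σ bonds, plus two π bonds) has steric number 2: sp.
C5: 2 σ bonds, plus two π bonds — 2 electron domains, sp.
C6: 3 σ bonds, plus one π bond; 3 regions of electron density → sp2.
C7 — 2 σ bonds, plus two π bonds. Steric number 2, so sp.
C8 carries 3 σ bonds, plus one π bond, giving a steric number of 3, so it is sp2.

C1 sp3, C2 sp2, C3 sp2, C4 sp, C5 sp, C6 sp2, C7 sp, C8 sp2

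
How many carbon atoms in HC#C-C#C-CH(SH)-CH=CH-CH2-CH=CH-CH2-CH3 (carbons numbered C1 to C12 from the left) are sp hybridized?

4

C1: sp ✓
C2: sp ✓
C3: sp ✓
C4: sp ✓
C5: sp3
C6: sp2
C7: sp2
C8: sp3
C9: sp2
C10: sp2
C11: sp3
C12: sp3
C1, C2, C3, C4 → 4 sp carbons.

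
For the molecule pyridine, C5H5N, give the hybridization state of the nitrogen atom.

N has two σ bonds and one lone pair in the ring plane (steric number 3 → sp2); its p orbital contributes one electron to the aromatic π system via the C=N double bond.

sp^2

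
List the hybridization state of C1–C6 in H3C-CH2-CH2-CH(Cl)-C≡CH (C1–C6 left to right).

C1: 4 σ bonds; 4 regions of electron density → sp3.
C2: 4 σ bonds — 4 electron domains, sp3.
C3: 4 σ bonds; 4 regions of electron density → sp3.
C4: 4 σ bonds; 4 regions of electron density → sp3.
C5 (2 σ bonds, plus two π bonds) has steric number 2: sp.
C6 is sp: 2 σ bonds, plus two π bonds, 2 electron-density regions.

C1 sp3, C2 sp3, C3 sp3, C4 sp3, C5 sp, C6 sp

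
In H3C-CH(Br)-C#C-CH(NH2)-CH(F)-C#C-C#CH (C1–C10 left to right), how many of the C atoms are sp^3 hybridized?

C1: sp3 ✓
C2: sp3 ✓
C3: sp
C4: sp
C5: sp3 ✓
C6: sp3 ✓
C7: sp
C8: sp
C9: sp
C10: sp
C1, C2, C5, C6 → 4 sp3 carbons.

4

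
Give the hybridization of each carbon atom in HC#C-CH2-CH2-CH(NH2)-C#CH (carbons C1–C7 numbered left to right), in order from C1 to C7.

C1 sp, C2 sp, C3 sp3, C4 sp3, C5 sp3, C6 sp, C7 sp

C1 has 2 σ bonds, plus two π bonds: steric number 2 → sp.
C2 is sp: 2 σ bonds, plus two π bonds, 2 electron-density regions.
C3 (4 σ bonds) has steric number 4: sp3.
C4 is sp3: 4 σ bonds, 4 electron-density regions.
C5 — 4 σ bonds. Steric number 4, so sp3.
C6 is sp: 2 σ bonds, plus two π bonds, 2 electron-density regions.
C7 is sp: 2 σ bonds, plus two π bonds, 2 electron-density regions.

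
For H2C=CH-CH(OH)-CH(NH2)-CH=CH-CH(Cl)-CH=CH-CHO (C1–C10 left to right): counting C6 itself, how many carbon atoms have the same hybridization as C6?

7

C6 is sp2 (one π bond).
C1: sp2 ✓
C2: sp2 ✓
C3: sp3
C4: sp3
C5: sp2 ✓
C6: sp2 ✓
C7: sp3
C8: sp2 ✓
C9: sp2 ✓
C10: sp2 ✓
7 carbons are sp2.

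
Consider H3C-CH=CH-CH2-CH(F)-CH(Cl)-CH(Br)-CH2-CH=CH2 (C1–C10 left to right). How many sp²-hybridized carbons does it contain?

C1: sp3
C2: sp2 ✓
C3: sp2 ✓
C4: sp3
C5: sp3
C6: sp3
C7: sp3
C8: sp3
C9: sp2 ✓
C10: sp2 ✓
C2, C3, C9, C10 → 4 sp2 carbons.

4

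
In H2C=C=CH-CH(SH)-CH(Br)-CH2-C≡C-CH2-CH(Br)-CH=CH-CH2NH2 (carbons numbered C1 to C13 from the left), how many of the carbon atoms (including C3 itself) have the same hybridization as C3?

4

C3 is sp2 (one π bond).
C1: sp2 ✓
C2: sp
C3: sp2 ✓
C4: sp3
C5: sp3
C6: sp3
C7: sp
C8: sp
C9: sp3
C10: sp3
C11: sp2 ✓
C12: sp2 ✓
C13: sp3
4 carbons are sp2.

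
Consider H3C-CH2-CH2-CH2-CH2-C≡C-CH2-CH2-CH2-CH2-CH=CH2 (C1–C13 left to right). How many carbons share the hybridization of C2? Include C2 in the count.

C2 is sp3 (only σ bonds).
C1: sp3 ✓
C2: sp3 ✓
C3: sp3 ✓
C4: sp3 ✓
C5: sp3 ✓
C6: sp
C7: sp
C8: sp3 ✓
C9: sp3 ✓
C10: sp3 ✓
C11: sp3 ✓
C12: sp2
C13: sp2
9 carbons are sp3.

9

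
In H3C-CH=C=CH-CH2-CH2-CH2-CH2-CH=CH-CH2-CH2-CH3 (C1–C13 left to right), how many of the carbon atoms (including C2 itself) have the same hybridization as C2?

C2 is sp2 (one π bond).
C1: sp3
C2: sp2 ✓
C3: sp
C4: sp2 ✓
C5: sp3
C6: sp3
C7: sp3
C8: sp3
C9: sp2 ✓
C10: sp2 ✓
C11: sp3
C12: sp3
C13: sp3
4 carbons are sp2.

4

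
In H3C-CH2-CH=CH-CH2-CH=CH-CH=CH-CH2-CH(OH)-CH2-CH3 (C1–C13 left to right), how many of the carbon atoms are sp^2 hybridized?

6

C1: sp3
C2: sp3
C3: sp2 ✓
C4: sp2 ✓
C5: sp3
C6: sp2 ✓
C7: sp2 ✓
C8: sp2 ✓
C9: sp2 ✓
C10: sp3
C11: sp3
C12: sp3
C13: sp3
C3, C4, C6, C7, C8, C9 → 6 sp2 carbons.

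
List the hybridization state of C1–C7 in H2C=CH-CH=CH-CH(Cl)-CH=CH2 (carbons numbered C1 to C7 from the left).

C1: 3 σ bonds, plus one π bond; 3 regions of electron density → sp2.
C2 has 3 σ bonds, plus one π bond: steric number 3 → sp2.
C3: 3 σ bonds, plus one π bond; 3 regions of electron density → sp2.
C4: 3 σ bonds, plus one π bond; 3 regions of electron density → sp2.
C5 carries 4 σ bonds, giving a steric number of 4, so it is sp3.
C6 is sp2: 3 σ bonds, plus one π bond, 3 electron-density regions.
C7 is sp2: 3 σ bonds, plus one π bond, 3 electron-density regions.

C1 sp2, C2 sp2, C3 sp2, C4 sp2, C5 sp3, C6 sp2, C7 sp2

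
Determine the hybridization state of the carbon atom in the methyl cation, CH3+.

sp²

Three σ bonds to H, empty p orbital → sp2, trigonal planar.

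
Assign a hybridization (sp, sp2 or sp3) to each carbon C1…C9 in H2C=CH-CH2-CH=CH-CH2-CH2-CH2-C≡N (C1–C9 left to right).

C1 sp2, C2 sp2, C3 sp3, C4 sp2, C5 sp2, C6 sp3, C7 sp3, C8 sp3, C9 sp

C1 (3 σ bonds, plus one π bond) has steric number 3: sp2.
C2: 3 σ bonds, plus one π bond; 3 regions of electron density → sp2.
C3: 4 σ bonds; 4 regions of electron density → sp3.
C4 has 3 σ bonds, plus one π bond: steric number 3 → sp2.
C5 (3 σ bonds, plus one π bond) has steric number 3: sp2.
C6: 4 σ bonds — 4 electron domains, sp3.
C7 carries 4 σ bonds, giving a steric number of 4, so it is sp3.
C8 carries 4 σ bonds, giving a steric number of 4, so it is sp3.
C9 has 2 σ bonds, plus two π bonds: steric number 2 → sp.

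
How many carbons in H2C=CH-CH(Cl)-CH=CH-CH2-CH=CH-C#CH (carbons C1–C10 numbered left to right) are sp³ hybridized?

2

C1: sp2
C2: sp2
C3: sp3 ✓
C4: sp2
C5: sp2
C6: sp3 ✓
C7: sp2
C8: sp2
C9: sp
C10: sp
C3, C6 → 2 sp3 carbons.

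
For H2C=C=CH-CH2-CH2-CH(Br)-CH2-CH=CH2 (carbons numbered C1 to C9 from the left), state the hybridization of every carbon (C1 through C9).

C1 sp2, C2 sp, C3 sp2, C4 sp3, C5 sp3, C6 sp3, C7 sp3, C8 sp2, C9 sp2

C1 has 3 σ bonds, plus one π bond: steric number 3 → sp2.
C2: 2 σ bonds, plus two π bonds; 2 regions of electron density → sp.
C3: 3 σ bonds, plus one π bond; 3 regions of electron density → sp2.
C4 (4 σ bonds) has steric number 4: sp3.
C5 is sp3: 4 σ bonds, 4 electron-density regions.
C6 — 4 σ bonds. Steric number 4, so sp3.
C7 carries 4 σ bonds, giving a steric number of 4, so it is sp3.
C8 carries 3 σ bonds, plus one π bond, giving a steric number of 3, so it is sp2.
C9 (3 σ bonds, plus one π bond) has steric number 3: sp2.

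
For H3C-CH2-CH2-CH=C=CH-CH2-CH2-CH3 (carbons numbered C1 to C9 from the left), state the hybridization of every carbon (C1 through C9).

C1: 4 σ bonds; 4 regions of electron density → sp3.
C2 carries 4 σ bonds, giving a steric number of 4, so it is sp3.
C3 — 4 σ bonds. Steric number 4, so sp3.
C4 carries 3 σ bonds, plus one π bond, giving a steric number of 3, so it is sp2.
C5 is sp: 2 σ bonds, plus two π bonds, 2 electron-density regions.
C6 (3 σ bonds, plus one π bond) has steric number 3: sp2.
C7: 4 σ bonds; 4 regions of electron density → sp3.
C8: 4 σ bonds — 4 electron domains, sp3.
C9: 4 σ bonds; 4 regions of electron density → sp3.

C1 sp3, C2 sp3, C3 sp3, C4 sp2, C5 sp, C6 sp2, C7 sp3, C8 sp3, C9 sp3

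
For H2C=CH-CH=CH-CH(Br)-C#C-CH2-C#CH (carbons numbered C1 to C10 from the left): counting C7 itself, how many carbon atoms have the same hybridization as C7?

C7 is sp (two π bonds).
C1: sp2
C2: sp2
C3: sp2
C4: sp2
C5: sp3
C6: sp ✓
C7: sp ✓
C8: sp3
C9: sp ✓
C10: sp ✓
4 carbons are sp.

4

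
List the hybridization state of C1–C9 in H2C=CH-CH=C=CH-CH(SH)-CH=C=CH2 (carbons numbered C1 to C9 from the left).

C1 sp2, C2 sp2, C3 sp2, C4 sp, C5 sp2, C6 sp3, C7 sp2, C8 sp, C9 sp2

C1 carries 3 σ bonds, plus one π bond, giving a steric number of 3, so it is sp2.
C2: 3 σ bonds, plus one π bond; 3 regions of electron density → sp2.
C3 — 3 σ bonds, plus one π bond. Steric number 3, so sp2.
C4 (2 σ bonds, plus two π bonds) has steric number 2: sp.
C5 carries 3 σ bonds, plus one π bond, giving a steric number of 3, so it is sp2.
C6: 4 σ bonds — 4 electron domains, sp3.
C7 is sp2: 3 σ bonds, plus one π bond, 3 electron-density regions.
C8 is sp: 2 σ bonds, plus two π bonds, 2 electron-density regions.
C9 carries 3 σ bonds, plus one π bond, giving a steric number of 3, so it is sp2.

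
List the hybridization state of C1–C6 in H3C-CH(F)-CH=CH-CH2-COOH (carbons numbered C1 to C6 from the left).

C1 has 4 σ bonds: steric number 4 → sp3.
C2: 4 σ bonds — 4 electron domains, sp3.
C3 (3 σ bonds, plus one π bond) has steric number 3: sp2.
C4 has 3 σ bonds, plus one π bond: steric number 3 → sp2.
C5 is sp3: 4 σ bonds, 4 electron-density regions.
C6 is sp2: 3 σ bonds, plus one π bond, 3 electron-density regions.

C1 sp3, C2 sp3, C3 sp2, C4 sp2, C5 sp3, C6 sp2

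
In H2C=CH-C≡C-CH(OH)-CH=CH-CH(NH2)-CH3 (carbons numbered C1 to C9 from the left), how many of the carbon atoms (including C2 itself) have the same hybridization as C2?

4

C2 is sp2 (one π bond).
C1: sp2 ✓
C2: sp2 ✓
C3: sp
C4: sp
C5: sp3
C6: sp2 ✓
C7: sp2 ✓
C8: sp3
C9: sp3
4 carbons are sp2.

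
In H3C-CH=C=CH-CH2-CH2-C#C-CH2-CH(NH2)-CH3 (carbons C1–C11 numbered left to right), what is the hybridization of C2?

C2: 3 σ bonds, plus one π bond; 3 regions of electron density → sp2.

sp²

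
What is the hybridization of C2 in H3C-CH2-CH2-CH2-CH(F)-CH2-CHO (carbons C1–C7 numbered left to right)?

sp3

C2 — 4 σ bonds. Steric number 4, so sp3.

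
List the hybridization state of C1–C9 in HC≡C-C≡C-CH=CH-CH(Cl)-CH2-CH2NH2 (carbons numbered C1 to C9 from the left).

C1 sp, C2 sp, C3 sp, C4 sp, C5 sp2, C6 sp2, C7 sp3, C8 sp3, C9 sp3

C1: 2 σ bonds, plus two π bonds; 2 regions of electron density → sp.
C2: 2 σ bonds, plus two π bonds — 2 electron domains, sp.
C3 has 2 σ bonds, plus two π bonds: steric number 2 → sp.
C4 has 2 σ bonds, plus two π bonds: steric number 2 → sp.
C5: 3 σ bonds, plus one π bond; 3 regions of electron density → sp2.
C6 is sp2: 3 σ bonds, plus one π bond, 3 electron-density regions.
C7 (4 σ bonds) has steric number 4: sp3.
C8 is sp3: 4 σ bonds, 4 electron-density regions.
C9 carries 4 σ bonds, giving a steric number of 4, so it is sp3.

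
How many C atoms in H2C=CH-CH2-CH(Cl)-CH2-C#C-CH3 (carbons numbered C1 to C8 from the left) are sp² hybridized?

C1: sp2 ✓
C2: sp2 ✓
C3: sp3
C4: sp3
C5: sp3
C6: sp
C7: sp
C8: sp3
C1, C2 → 2 sp2 carbons.

2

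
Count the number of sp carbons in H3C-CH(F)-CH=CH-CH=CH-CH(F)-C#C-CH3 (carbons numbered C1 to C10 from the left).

C1: sp3
C2: sp3
C3: sp2
C4: sp2
C5: sp2
C6: sp2
C7: sp3
C8: sp ✓
C9: sp ✓
C10: sp3
C8, C9 → 2 sp carbons.

2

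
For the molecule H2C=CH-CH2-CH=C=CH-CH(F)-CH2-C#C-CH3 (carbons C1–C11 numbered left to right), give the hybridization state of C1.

C1 — 3 σ bonds, plus one π bond. Steric number 3, so sp2.

sp^2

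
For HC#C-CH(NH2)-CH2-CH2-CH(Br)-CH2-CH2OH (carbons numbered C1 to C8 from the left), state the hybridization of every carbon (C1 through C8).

C1 sp, C2 sp, C3 sp3, C4 sp3, C5 sp3, C6 sp3, C7 sp3, C8 sp3

C1 — 2 σ bonds, plus two π bonds. Steric number 2, so sp.
C2: 2 σ bonds, plus two π bonds; 2 regions of electron density → sp.
C3 — 4 σ bonds. Steric number 4, so sp3.
C4 is sp3: 4 σ bonds, 4 electron-density regions.
C5 is sp3: 4 σ bonds, 4 electron-density regions.
C6: 4 σ bonds; 4 regions of electron density → sp3.
C7 is sp3: 4 σ bonds, 4 electron-density regions.
C8 — 4 σ bonds. Steric number 4, so sp3.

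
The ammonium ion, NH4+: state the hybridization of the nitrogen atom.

sp3

Four σ bonds, no lone pair → sp3, tetrahedral.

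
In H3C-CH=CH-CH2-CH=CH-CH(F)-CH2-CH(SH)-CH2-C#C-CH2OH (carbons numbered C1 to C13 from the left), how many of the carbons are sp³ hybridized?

C1: sp3 ✓
C2: sp2
C3: sp2
C4: sp3 ✓
C5: sp2
C6: sp2
C7: sp3 ✓
C8: sp3 ✓
C9: sp3 ✓
C10: sp3 ✓
C11: sp
C12: sp
C13: sp3 ✓
C1, C4, C7, C8, C9, C10, C13 → 7 sp3 carbons.

7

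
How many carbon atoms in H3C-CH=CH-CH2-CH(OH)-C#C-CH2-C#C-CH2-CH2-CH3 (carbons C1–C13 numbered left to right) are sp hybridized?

C1: sp3
C2: sp2
C3: sp2
C4: sp3
C5: sp3
C6: sp ✓
C7: sp ✓
C8: sp3
C9: sp ✓
C10: sp ✓
C11: sp3
C12: sp3
C13: sp3
C6, C7, C9, C10 → 4 sp carbons.

4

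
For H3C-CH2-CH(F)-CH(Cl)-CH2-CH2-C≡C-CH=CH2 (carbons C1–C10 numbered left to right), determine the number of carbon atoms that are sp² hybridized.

2

C1: sp3
C2: sp3
C3: sp3
C4: sp3
C5: sp3
C6: sp3
C7: sp
C8: sp
C9: sp2 ✓
C10: sp2 ✓
C9, C10 → 2 sp2 carbons.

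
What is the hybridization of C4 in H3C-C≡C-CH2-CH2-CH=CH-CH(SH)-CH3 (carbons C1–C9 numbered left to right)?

C4 (4 σ bonds) has steric number 4: sp3.

sp³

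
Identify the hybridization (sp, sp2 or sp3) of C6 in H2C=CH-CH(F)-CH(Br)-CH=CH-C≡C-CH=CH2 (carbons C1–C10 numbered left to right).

C6 (3 σ bonds, plus one π bond) has steric number 3: sp2.

sp2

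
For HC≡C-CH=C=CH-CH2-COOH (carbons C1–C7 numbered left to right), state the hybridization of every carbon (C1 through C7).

C1 sp, C2 sp, C3 sp2, C4 sp, C5 sp2, C6 sp3, C7 sp2

C1: 2 σ bonds, plus two π bonds — 2 electron domains, sp.
C2 is sp: 2 σ bonds, plus two π bonds, 2 electron-density regions.
C3 carries 3 σ bonds, plus one π bond, giving a steric number of 3, so it is sp2.
C4: 2 σ bonds, plus two π bonds — 2 electron domains, sp.
C5: 3 σ bonds, plus one π bond; 3 regions of electron density → sp2.
C6 — 4 σ bonds. Steric number 4, so sp3.
C7 — 3 σ bonds, plus one π bond. Steric number 3, so sp2.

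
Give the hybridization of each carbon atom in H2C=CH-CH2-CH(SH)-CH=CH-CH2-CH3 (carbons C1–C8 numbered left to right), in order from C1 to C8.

C1 carries 3 σ bonds, plus one π bond, giving a steric number of 3, so it is sp2.
C2 (3 σ bonds, plus one π bond) has steric number 3: sp2.
C3: 4 σ bonds; 4 regions of electron density → sp3.
C4 (4 σ bonds) has steric number 4: sp3.
C5 is sp2: 3 σ bonds, plus one π bond, 3 electron-density regions.
C6 carries 3 σ bonds, plus one π bond, giving a steric number of 3, so it is sp2.
C7 — 4 σ bonds. Steric number 4, so sp3.
C8 carries 4 σ bonds, giving a steric number of 4, so it is sp3.

C1 sp2, C2 sp2, C3 sp3, C4 sp3, C5 sp2, C6 sp2, C7 sp3, C8 sp3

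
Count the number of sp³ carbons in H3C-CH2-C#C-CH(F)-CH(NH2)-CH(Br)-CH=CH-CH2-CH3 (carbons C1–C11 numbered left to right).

C1: sp3 ✓
C2: sp3 ✓
C3: sp
C4: sp
C5: sp3 ✓
C6: sp3 ✓
C7: sp3 ✓
C8: sp2
C9: sp2
C10: sp3 ✓
C11: sp3 ✓
C1, C2, C5, C6, C7, C10, C11 → 7 sp3 carbons.

7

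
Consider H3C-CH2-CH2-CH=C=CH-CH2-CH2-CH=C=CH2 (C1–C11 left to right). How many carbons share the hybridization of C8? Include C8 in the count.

5

C8 is sp3 (only σ bonds).
C1: sp3 ✓
C2: sp3 ✓
C3: sp3 ✓
C4: sp2
C5: sp
C6: sp2
C7: sp3 ✓
C8: sp3 ✓
C9: sp2
C10: sp
C11: sp2
5 carbons are sp3.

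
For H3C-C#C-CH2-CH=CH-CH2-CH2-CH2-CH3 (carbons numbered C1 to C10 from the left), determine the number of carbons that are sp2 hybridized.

2

C1: sp3
C2: sp
C3: sp
C4: sp3
C5: sp2 ✓
C6: sp2 ✓
C7: sp3
C8: sp3
C9: sp3
C10: sp3
C5, C6 → 2 sp2 carbons.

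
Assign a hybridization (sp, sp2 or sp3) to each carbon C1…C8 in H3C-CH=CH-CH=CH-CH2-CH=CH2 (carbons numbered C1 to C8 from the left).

C1 — 4 σ bonds. Steric number 4, so sp3.
C2: 3 σ bonds, plus one π bond — 3 electron domains, sp2.
C3 carries 3 σ bonds, plus one π bond, giving a steric number of 3, so it is sp2.
C4 is sp2: 3 σ bonds, plus one π bond, 3 electron-density regions.
C5 is sp2: 3 σ bonds, plus one π bond, 3 electron-density regions.
C6 — 4 σ bonds. Steric number 4, so sp3.
C7 has 3 σ bonds, plus one π bond: steric number 3 → sp2.
C8: 3 σ bonds, plus one π bond — 3 electron domains, sp2.

C1 sp3, C2 sp2, C3 sp2, C4 sp2, C5 sp2, C6 sp3, C7 sp2, C8 sp2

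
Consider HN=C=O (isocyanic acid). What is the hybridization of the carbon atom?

The carbon atom carries 2 σ bonds, plus two π bonds, giving a steric number of 2, so it is sp.

sp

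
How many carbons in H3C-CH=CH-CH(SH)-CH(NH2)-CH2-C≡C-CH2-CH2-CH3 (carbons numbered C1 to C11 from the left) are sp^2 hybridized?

2

C1: sp3
C2: sp2 ✓
C3: sp2 ✓
C4: sp3
C5: sp3
C6: sp3
C7: sp
C8: sp
C9: sp3
C10: sp3
C11: sp3
C2, C3 → 2 sp2 carbons.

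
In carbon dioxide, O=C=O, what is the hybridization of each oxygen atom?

sp²

One σ bond + two lone pairs = steric number 3 → sp2.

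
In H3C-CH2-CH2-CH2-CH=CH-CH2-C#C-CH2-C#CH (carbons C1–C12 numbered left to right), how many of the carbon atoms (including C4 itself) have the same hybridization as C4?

6

C4 is sp3 (only σ bonds).
C1: sp3 ✓
C2: sp3 ✓
C3: sp3 ✓
C4: sp3 ✓
C5: sp2
C6: sp2
C7: sp3 ✓
C8: sp
C9: sp
C10: sp3 ✓
C11: sp
C12: sp
6 carbons are sp3.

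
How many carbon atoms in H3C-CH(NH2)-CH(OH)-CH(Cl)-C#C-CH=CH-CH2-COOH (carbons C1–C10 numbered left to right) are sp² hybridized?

3

C1: sp3
C2: sp3
C3: sp3
C4: sp3
C5: sp
C6: sp
C7: sp2 ✓
C8: sp2 ✓
C9: sp3
C10: sp2 ✓
C7, C8, C10 → 3 sp2 carbons.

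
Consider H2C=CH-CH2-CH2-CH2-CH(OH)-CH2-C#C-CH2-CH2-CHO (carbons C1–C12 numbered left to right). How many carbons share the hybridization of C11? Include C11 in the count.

7

C11 is sp3 (only σ bonds).
C1: sp2
C2: sp2
C3: sp3 ✓
C4: sp3 ✓
C5: sp3 ✓
C6: sp3 ✓
C7: sp3 ✓
C8: sp
C9: sp
C10: sp3 ✓
C11: sp3 ✓
C12: sp2
7 carbons are sp3.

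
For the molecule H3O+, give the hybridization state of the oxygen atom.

Three σ bonds + one lone pair = steric number 4 → sp3.

sp3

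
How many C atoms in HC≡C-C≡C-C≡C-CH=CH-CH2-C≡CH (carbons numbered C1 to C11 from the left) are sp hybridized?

C1: sp ✓
C2: sp ✓
C3: sp ✓
C4: sp ✓
C5: sp ✓
C6: sp ✓
C7: sp2
C8: sp2
C9: sp3
C10: sp ✓
C11: sp ✓
C1, C2, C3, C4, C5, C6, C10, C11 → 8 sp carbons.

8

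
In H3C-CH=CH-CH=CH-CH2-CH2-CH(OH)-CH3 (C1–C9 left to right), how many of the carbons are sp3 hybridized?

C1: sp3 ✓
C2: sp2
C3: sp2
C4: sp2
C5: sp2
C6: sp3 ✓
C7: sp3 ✓
C8: sp3 ✓
C9: sp3 ✓
C1, C6, C7, C8, C9 → 5 sp3 carbons.

5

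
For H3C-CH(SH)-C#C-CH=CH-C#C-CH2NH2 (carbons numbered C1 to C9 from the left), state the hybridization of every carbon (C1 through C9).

C1 carries 4 σ bonds, giving a steric number of 4, so it is sp3.
C2: 4 σ bonds; 4 regions of electron density → sp3.
C3 has 2 σ bonds, plus two π bonds: steric number 2 → sp.
C4 — 2 σ bonds, plus two π bonds. Steric number 2, so sp.
C5: 3 σ bonds, plus one π bond — 3 electron domains, sp2.
C6 has 3 σ bonds, plus one π bond: steric number 3 → sp2.
C7: 2 σ bonds, plus two π bonds — 2 electron domains, sp.
C8 — 2 σ bonds, plus two π bonds. Steric number 2, so sp.
C9: 4 σ bonds — 4 electron domains, sp3.

C1 sp3, C2 sp3, C3 sp, C4 sp, C5 sp2, C6 sp2, C7 sp, C8 sp, C9 sp3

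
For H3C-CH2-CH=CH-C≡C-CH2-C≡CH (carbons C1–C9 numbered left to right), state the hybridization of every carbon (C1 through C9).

C1 sp3, C2 sp3, C3 sp2, C4 sp2, C5 sp, C6 sp, C7 sp3, C8 sp, C9 sp

C1: 4 σ bonds; 4 regions of electron density → sp3.
C2 carries 4 σ bonds, giving a steric number of 4, so it is sp3.
C3 carries 3 σ bonds, plus one π bond, giving a steric number of 3, so it is sp2.
C4 carries 3 σ bonds, plus one π bond, giving a steric number of 3, so it is sp2.
C5: 2 σ bonds, plus two π bonds; 2 regions of electron density → sp.
C6: 2 σ bonds, plus two π bonds — 2 electron domains, sp.
C7 — 4 σ bonds. Steric number 4, so sp3.
C8 (2 σ bonds, plus two π bonds) has steric number 2: sp.
C9: 2 σ bonds, plus two π bonds — 2 electron domains, sp.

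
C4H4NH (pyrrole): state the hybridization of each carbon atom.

Each carbon atom carries 3 σ bonds, plus one π bond, giving a steric number of 3, so it is sp2.

sp^2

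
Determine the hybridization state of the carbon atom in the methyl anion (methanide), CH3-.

sp3

Three σ bonds + one lone pair = steric number 4 → sp3, pyramidal.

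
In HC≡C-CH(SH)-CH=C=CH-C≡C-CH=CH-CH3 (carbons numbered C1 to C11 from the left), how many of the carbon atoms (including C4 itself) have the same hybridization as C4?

C4 is sp2 (one π bond).
C1: sp
C2: sp
C3: sp3
C4: sp2 ✓
C5: sp
C6: sp2 ✓
C7: sp
C8: sp
C9: sp2 ✓
C10: sp2 ✓
C11: sp3
4 carbons are sp2.

4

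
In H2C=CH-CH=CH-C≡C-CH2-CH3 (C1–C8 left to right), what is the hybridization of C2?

C2 — 3 σ bonds, plus one π bond. Steric number 3, so sp2.

sp²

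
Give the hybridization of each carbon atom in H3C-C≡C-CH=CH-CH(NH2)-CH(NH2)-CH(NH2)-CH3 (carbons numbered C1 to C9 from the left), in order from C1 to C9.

C1 has 4 σ bonds: steric number 4 → sp3.
C2: 2 σ bonds, plus two π bonds — 2 electron domains, sp.
C3: 2 σ bonds, plus two π bonds — 2 electron domains, sp.
C4 has 3 σ bonds, plus one π bond: steric number 3 → sp2.
C5 — 3 σ bonds, plus one π bond. Steric number 3, so sp2.
C6: 4 σ bonds — 4 electron domains, sp3.
C7: 4 σ bonds — 4 electron domains, sp3.
C8 has 4 σ bonds: steric number 4 → sp3.
C9 (4 σ bonds) has steric number 4: sp3.

C1 sp3, C2 sp, C3 sp, C4 sp2, C5 sp2, C6 sp3, C7 sp3, C8 sp3, C9 sp3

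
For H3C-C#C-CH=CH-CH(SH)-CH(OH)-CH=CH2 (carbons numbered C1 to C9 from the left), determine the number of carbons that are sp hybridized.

2

C1: sp3
C2: sp ✓
C3: sp ✓
C4: sp2
C5: sp2
C6: sp3
C7: sp3
C8: sp2
C9: sp2
C2, C3 → 2 sp carbons.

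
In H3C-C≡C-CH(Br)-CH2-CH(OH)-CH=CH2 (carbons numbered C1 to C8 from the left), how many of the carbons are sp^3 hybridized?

C1: sp3 ✓
C2: sp
C3: sp
C4: sp3 ✓
C5: sp3 ✓
C6: sp3 ✓
C7: sp2
C8: sp2
C1, C4, C5, C6 → 4 sp3 carbons.

4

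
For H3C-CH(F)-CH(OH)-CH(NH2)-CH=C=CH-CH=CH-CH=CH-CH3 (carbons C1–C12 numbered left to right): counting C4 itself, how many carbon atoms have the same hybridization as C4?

C4 is sp3 (only σ bonds).
C1: sp3 ✓
C2: sp3 ✓
C3: sp3 ✓
C4: sp3 ✓
C5: sp2
C6: sp
C7: sp2
C8: sp2
C9: sp2
C10: sp2
C11: sp2
C12: sp3 ✓
5 carbons are sp3.

5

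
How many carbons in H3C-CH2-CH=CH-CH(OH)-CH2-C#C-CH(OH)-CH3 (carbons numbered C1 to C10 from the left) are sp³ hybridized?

C1: sp3 ✓
C2: sp3 ✓
C3: sp2
C4: sp2
C5: sp3 ✓
C6: sp3 ✓
C7: sp
C8: sp
C9: sp3 ✓
C10: sp3 ✓
C1, C2, C5, C6, C9, C10 → 6 sp3 carbons.

6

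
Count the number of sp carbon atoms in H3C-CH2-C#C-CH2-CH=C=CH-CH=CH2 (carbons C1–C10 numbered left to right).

C1: sp3
C2: sp3
C3: sp ✓
C4: sp ✓
C5: sp3
C6: sp2
C7: sp ✓
C8: sp2
C9: sp2
C10: sp2
C3, C4, C7 → 3 sp carbons.

3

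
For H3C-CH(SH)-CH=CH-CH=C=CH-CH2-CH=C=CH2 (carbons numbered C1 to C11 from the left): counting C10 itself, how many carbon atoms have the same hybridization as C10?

2

C10 is sp (two π bonds).
C1: sp3
C2: sp3
C3: sp2
C4: sp2
C5: sp2
C6: sp ✓
C7: sp2
C8: sp3
C9: sp2
C10: sp ✓
C11: sp2
2 carbons are sp.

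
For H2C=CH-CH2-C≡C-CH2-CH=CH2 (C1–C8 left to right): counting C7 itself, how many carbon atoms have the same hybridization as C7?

4

C7 is sp2 (one π bond).
C1: sp2 ✓
C2: sp2 ✓
C3: sp3
C4: sp
C5: sp
C6: sp3
C7: sp2 ✓
C8: sp2 ✓
4 carbons are sp2.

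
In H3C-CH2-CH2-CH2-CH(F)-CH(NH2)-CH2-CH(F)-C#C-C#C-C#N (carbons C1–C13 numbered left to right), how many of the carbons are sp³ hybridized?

8

C1: sp3 ✓
C2: sp3 ✓
C3: sp3 ✓
C4: sp3 ✓
C5: sp3 ✓
C6: sp3 ✓
C7: sp3 ✓
C8: sp3 ✓
C9: sp
C10: sp
C11: sp
C12: sp
C13: sp
C1, C2, C3, C4, C5, C6, C7, C8 → 8 sp3 carbons.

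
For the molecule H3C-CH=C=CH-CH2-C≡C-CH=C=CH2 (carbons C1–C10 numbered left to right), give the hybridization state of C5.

sp³

C5: 4 σ bonds; 4 regions of electron density → sp3.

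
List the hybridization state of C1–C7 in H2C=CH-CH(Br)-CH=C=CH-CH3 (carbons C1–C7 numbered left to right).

C1 is sp2: 3 σ bonds, plus one π bond, 3 electron-density regions.
C2 — 3 σ bonds, plus one π bond. Steric number 3, so sp2.
C3: 4 σ bonds — 4 electron domains, sp3.
C4 — 3 σ bonds, plus one π bond. Steric number 3, so sp2.
C5: 2 σ bonds, plus two π bonds; 2 regions of electron density → sp.
C6 has 3 σ bonds, plus one π bond: steric number 3 → sp2.
C7 — 4 σ bonds. Steric number 4, so sp3.

C1 sp2, C2 sp2, C3 sp3, C4 sp2, C5 sp, C6 sp2, C7 sp3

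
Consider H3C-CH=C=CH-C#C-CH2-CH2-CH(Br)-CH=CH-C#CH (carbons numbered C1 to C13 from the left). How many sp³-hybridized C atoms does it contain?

C1: sp3 ✓
C2: sp2
C3: sp
C4: sp2
C5: sp
C6: sp
C7: sp3 ✓
C8: sp3 ✓
C9: sp3 ✓
C10: sp2
C11: sp2
C12: sp
C13: sp
C1, C7, C8, C9 → 4 sp3 carbons.

4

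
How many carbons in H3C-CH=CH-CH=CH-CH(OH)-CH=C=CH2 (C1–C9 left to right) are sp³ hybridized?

C1: sp3 ✓
C2: sp2
C3: sp2
C4: sp2
C5: sp2
C6: sp3 ✓
C7: sp2
C8: sp
C9: sp2
C1, C6 → 2 sp3 carbons.

2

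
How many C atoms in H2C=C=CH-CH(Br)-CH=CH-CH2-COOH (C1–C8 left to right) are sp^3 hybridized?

2

C1: sp2
C2: sp
C3: sp2
C4: sp3 ✓
C5: sp2
C6: sp2
C7: sp3 ✓
C8: sp2
C4, C7 → 2 sp3 carbons.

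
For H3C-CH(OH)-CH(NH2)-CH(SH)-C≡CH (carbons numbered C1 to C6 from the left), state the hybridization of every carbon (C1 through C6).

C1 (4 σ bonds) has steric number 4: sp3.
C2 is sp3: 4 σ bonds, 4 electron-density regions.
C3: 4 σ bonds — 4 electron domains, sp3.
C4 (4 σ bonds) has steric number 4: sp3.
C5 has 2 σ bonds, plus two π bonds: steric number 2 → sp.
C6: 2 σ bonds, plus two π bonds; 2 regions of electron density → sp.

C1 sp3, C2 sp3, C3 sp3, C4 sp3, C5 sp, C6 sp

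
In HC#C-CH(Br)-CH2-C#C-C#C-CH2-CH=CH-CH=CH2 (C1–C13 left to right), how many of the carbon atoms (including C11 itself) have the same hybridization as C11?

4

C11 is sp2 (one π bond).
C1: sp
C2: sp
C3: sp3
C4: sp3
C5: sp
C6: sp
C7: sp
C8: sp
C9: sp3
C10: sp2 ✓
C11: sp2 ✓
C12: sp2 ✓
C13: sp2 ✓
4 carbons are sp2.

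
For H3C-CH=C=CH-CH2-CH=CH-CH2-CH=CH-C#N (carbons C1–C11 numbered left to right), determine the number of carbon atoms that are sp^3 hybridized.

3

C1: sp3 ✓
C2: sp2
C3: sp
C4: sp2
C5: sp3 ✓
C6: sp2
C7: sp2
C8: sp3 ✓
C9: sp2
C10: sp2
C11: sp
C1, C5, C8 → 3 sp3 carbons.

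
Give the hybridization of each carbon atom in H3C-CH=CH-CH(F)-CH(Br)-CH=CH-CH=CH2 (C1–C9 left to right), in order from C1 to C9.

C1: 4 σ bonds — 4 electron domains, sp3.
C2 carries 3 σ bonds, plus one π bond, giving a steric number of 3, so it is sp2.
C3: 3 σ bonds, plus one π bond; 3 regions of electron density → sp2.
C4: 4 σ bonds — 4 electron domains, sp3.
C5 (4 σ bonds) has steric number 4: sp3.
C6 has 3 σ bonds, plus one π bond: steric number 3 → sp2.
C7 has 3 σ bonds, plus one π bond: steric number 3 → sp2.
C8 is sp2: 3 σ bonds, plus one π bond, 3 electron-density regions.
C9 — 3 σ bonds, plus one π bond. Steric number 3, so sp2.

C1 sp3, C2 sp2, C3 sp2, C4 sp3, C5 sp3, C6 sp2, C7 sp2, C8 sp2, C9 sp2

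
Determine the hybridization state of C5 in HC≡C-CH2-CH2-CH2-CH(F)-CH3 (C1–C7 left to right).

C5 (4 σ bonds) has steric number 4: sp3.

sp^3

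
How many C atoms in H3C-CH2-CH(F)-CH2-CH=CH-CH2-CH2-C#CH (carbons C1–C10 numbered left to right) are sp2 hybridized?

2

C1: sp3
C2: sp3
C3: sp3
C4: sp3
C5: sp2 ✓
C6: sp2 ✓
C7: sp3
C8: sp3
C9: sp
C10: sp
C5, C6 → 2 sp2 carbons.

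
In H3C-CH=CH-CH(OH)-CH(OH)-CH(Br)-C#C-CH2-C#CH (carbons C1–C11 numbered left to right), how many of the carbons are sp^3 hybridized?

C1: sp3 ✓
C2: sp2
C3: sp2
C4: sp3 ✓
C5: sp3 ✓
C6: sp3 ✓
C7: sp
C8: sp
C9: sp3 ✓
C10: sp
C11: sp
C1, C4, C5, C6, C9 → 5 sp3 carbons.

5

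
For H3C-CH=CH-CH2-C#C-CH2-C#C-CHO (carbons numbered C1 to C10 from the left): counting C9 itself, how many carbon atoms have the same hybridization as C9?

C9 is sp (two π bonds).
C1: sp3
C2: sp2
C3: sp2
C4: sp3
C5: sp ✓
C6: sp ✓
C7: sp3
C8: sp ✓
C9: sp ✓
C10: sp2
4 carbons are sp.

4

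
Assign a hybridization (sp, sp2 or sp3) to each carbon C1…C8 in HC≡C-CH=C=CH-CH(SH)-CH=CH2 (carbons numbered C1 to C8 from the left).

C1 sp, C2 sp, C3 sp2, C4 sp, C5 sp2, C6 sp3, C7 sp2, C8 sp2

C1 has 2 σ bonds, plus two π bonds: steric number 2 → sp.
C2 has 2 σ bonds, plus two π bonds: steric number 2 → sp.
C3 (3 σ bonds, plus one π bond) has steric number 3: sp2.
C4 carries 2 σ bonds, plus two π bonds, giving a steric number of 2, so it is sp.
C5 (3 σ bonds, plus one π bond) has steric number 3: sp2.
C6 — 4 σ bonds. Steric number 4, so sp3.
C7 carries 3 σ bonds, plus one π bond, giving a steric number of 3, so it is sp2.
C8 carries 3 σ bonds, plus one π bond, giving a steric number of 3, so it is sp2.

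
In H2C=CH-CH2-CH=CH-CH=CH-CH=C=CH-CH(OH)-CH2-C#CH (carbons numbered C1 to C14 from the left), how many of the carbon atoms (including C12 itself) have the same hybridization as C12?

C12 is sp3 (only σ bonds).
C1: sp2
C2: sp2
C3: sp3 ✓
C4: sp2
C5: sp2
C6: sp2
C7: sp2
C8: sp2
C9: sp
C10: sp2
C11: sp3 ✓
C12: sp3 ✓
C13: sp
C14: sp
3 carbons are sp3.

3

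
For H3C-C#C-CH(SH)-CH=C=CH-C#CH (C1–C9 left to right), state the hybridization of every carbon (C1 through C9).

C1 (4 σ bonds) has steric number 4: sp3.
C2: 2 σ bonds, plus two π bonds — 2 electron domains, sp.
C3 is sp: 2 σ bonds, plus two π bonds, 2 electron-density regions.
C4: 4 σ bonds — 4 electron domains, sp3.
C5 has 3 σ bonds, plus one π bond: steric number 3 → sp2.
C6: 2 σ bonds, plus two π bonds; 2 regions of electron density → sp.
C7 — 3 σ bonds, plus one π bond. Steric number 3, so sp2.
C8: 2 σ bonds, plus two π bonds — 2 electron domains, sp.
C9: 2 σ bonds, plus two π bonds; 2 regions of electron density → sp.

C1 sp3, C2 sp, C3 sp, C4 sp3, C5 sp2, C6 sp, C7 sp2, C8 sp, C9 sp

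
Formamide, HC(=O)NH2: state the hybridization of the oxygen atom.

The oxygen atom (1 σ bond and 2 lone pairs, plus one π bond) has steric number 3: sp2.

sp2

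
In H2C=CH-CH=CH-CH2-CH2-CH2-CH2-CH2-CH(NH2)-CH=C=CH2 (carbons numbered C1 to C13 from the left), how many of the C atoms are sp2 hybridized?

6

C1: sp2 ✓
C2: sp2 ✓
C3: sp2 ✓
C4: sp2 ✓
C5: sp3
C6: sp3
C7: sp3
C8: sp3
C9: sp3
C10: sp3
C11: sp2 ✓
C12: sp
C13: sp2 ✓
C1, C2, C3, C4, C11, C13 → 6 sp2 carbons.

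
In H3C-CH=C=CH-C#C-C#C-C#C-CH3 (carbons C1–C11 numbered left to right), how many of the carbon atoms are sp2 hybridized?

C1: sp3
C2: sp2 ✓
C3: sp
C4: sp2 ✓
C5: sp
C6: sp
C7: sp
C8: sp
C9: sp
C10: sp
C11: sp3
C2, C4 → 2 sp2 carbons.

2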